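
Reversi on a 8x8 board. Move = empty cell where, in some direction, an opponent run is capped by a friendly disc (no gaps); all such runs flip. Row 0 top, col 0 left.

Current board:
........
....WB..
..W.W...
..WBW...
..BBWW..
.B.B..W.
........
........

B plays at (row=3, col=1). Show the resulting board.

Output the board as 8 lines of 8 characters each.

Answer: ........
....WB..
..W.W...
.BBBW...
..BBWW..
.B.B..W.
........
........

Derivation:
Place B at (3,1); scan 8 dirs for brackets.
Dir NW: first cell '.' (not opp) -> no flip
Dir N: first cell '.' (not opp) -> no flip
Dir NE: opp run (2,2), next='.' -> no flip
Dir W: first cell '.' (not opp) -> no flip
Dir E: opp run (3,2) capped by B -> flip
Dir SW: first cell '.' (not opp) -> no flip
Dir S: first cell '.' (not opp) -> no flip
Dir SE: first cell 'B' (not opp) -> no flip
All flips: (3,2)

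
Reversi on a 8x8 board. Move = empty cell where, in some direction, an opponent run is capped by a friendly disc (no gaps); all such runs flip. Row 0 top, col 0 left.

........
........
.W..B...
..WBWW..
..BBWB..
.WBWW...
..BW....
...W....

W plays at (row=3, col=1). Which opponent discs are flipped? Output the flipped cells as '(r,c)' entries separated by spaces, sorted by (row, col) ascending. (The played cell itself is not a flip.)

Dir NW: first cell '.' (not opp) -> no flip
Dir N: first cell 'W' (not opp) -> no flip
Dir NE: first cell '.' (not opp) -> no flip
Dir W: first cell '.' (not opp) -> no flip
Dir E: first cell 'W' (not opp) -> no flip
Dir SW: first cell '.' (not opp) -> no flip
Dir S: first cell '.' (not opp) -> no flip
Dir SE: opp run (4,2) capped by W -> flip

Answer: (4,2)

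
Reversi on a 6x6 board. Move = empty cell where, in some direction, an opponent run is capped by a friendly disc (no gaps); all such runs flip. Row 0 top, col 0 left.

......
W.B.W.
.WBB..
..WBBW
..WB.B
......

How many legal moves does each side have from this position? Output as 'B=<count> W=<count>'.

Answer: B=8 W=6

Derivation:
-- B to move --
(0,0): no bracket -> illegal
(0,1): no bracket -> illegal
(0,3): no bracket -> illegal
(0,4): no bracket -> illegal
(0,5): flips 1 -> legal
(1,1): no bracket -> illegal
(1,3): no bracket -> illegal
(1,5): no bracket -> illegal
(2,0): flips 1 -> legal
(2,4): no bracket -> illegal
(2,5): flips 1 -> legal
(3,0): flips 1 -> legal
(3,1): flips 1 -> legal
(4,1): flips 2 -> legal
(4,4): no bracket -> illegal
(5,1): flips 1 -> legal
(5,2): flips 2 -> legal
(5,3): no bracket -> illegal
B mobility = 8
-- W to move --
(0,1): no bracket -> illegal
(0,2): flips 2 -> legal
(0,3): flips 1 -> legal
(1,1): no bracket -> illegal
(1,3): no bracket -> illegal
(2,4): flips 3 -> legal
(2,5): no bracket -> illegal
(3,1): no bracket -> illegal
(4,4): flips 1 -> legal
(5,2): no bracket -> illegal
(5,3): no bracket -> illegal
(5,4): flips 1 -> legal
(5,5): flips 1 -> legal
W mobility = 6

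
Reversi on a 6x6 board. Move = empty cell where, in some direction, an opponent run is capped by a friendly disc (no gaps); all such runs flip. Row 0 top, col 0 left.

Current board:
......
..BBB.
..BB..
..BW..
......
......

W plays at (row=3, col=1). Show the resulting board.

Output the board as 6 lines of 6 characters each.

Place W at (3,1); scan 8 dirs for brackets.
Dir NW: first cell '.' (not opp) -> no flip
Dir N: first cell '.' (not opp) -> no flip
Dir NE: opp run (2,2) (1,3), next='.' -> no flip
Dir W: first cell '.' (not opp) -> no flip
Dir E: opp run (3,2) capped by W -> flip
Dir SW: first cell '.' (not opp) -> no flip
Dir S: first cell '.' (not opp) -> no flip
Dir SE: first cell '.' (not opp) -> no flip
All flips: (3,2)

Answer: ......
..BBB.
..BB..
.WWW..
......
......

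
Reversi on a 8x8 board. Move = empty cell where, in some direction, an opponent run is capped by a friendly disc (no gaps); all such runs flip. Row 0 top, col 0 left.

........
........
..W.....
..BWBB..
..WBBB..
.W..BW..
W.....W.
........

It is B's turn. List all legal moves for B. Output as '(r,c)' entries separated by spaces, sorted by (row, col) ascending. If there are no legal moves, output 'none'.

(1,1): flips 2 -> legal
(1,2): flips 1 -> legal
(1,3): no bracket -> illegal
(2,1): no bracket -> illegal
(2,3): flips 1 -> legal
(2,4): no bracket -> illegal
(3,1): no bracket -> illegal
(4,0): no bracket -> illegal
(4,1): flips 1 -> legal
(4,6): no bracket -> illegal
(5,0): no bracket -> illegal
(5,2): flips 1 -> legal
(5,3): no bracket -> illegal
(5,6): flips 1 -> legal
(5,7): no bracket -> illegal
(6,1): no bracket -> illegal
(6,2): no bracket -> illegal
(6,4): no bracket -> illegal
(6,5): flips 1 -> legal
(6,7): no bracket -> illegal
(7,0): no bracket -> illegal
(7,1): no bracket -> illegal
(7,5): no bracket -> illegal
(7,6): no bracket -> illegal
(7,7): flips 2 -> legal

Answer: (1,1) (1,2) (2,3) (4,1) (5,2) (5,6) (6,5) (7,7)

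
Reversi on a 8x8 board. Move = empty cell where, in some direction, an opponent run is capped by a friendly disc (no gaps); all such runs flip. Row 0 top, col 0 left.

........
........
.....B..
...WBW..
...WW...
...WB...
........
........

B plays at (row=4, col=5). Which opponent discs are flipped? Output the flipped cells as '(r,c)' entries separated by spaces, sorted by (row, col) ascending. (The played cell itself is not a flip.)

Dir NW: first cell 'B' (not opp) -> no flip
Dir N: opp run (3,5) capped by B -> flip
Dir NE: first cell '.' (not opp) -> no flip
Dir W: opp run (4,4) (4,3), next='.' -> no flip
Dir E: first cell '.' (not opp) -> no flip
Dir SW: first cell 'B' (not opp) -> no flip
Dir S: first cell '.' (not opp) -> no flip
Dir SE: first cell '.' (not opp) -> no flip

Answer: (3,5)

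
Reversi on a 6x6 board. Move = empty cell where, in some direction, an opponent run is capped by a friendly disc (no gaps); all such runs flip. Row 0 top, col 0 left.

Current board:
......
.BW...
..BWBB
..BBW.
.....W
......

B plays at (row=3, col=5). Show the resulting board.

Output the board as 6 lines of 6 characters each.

Place B at (3,5); scan 8 dirs for brackets.
Dir NW: first cell 'B' (not opp) -> no flip
Dir N: first cell 'B' (not opp) -> no flip
Dir NE: edge -> no flip
Dir W: opp run (3,4) capped by B -> flip
Dir E: edge -> no flip
Dir SW: first cell '.' (not opp) -> no flip
Dir S: opp run (4,5), next='.' -> no flip
Dir SE: edge -> no flip
All flips: (3,4)

Answer: ......
.BW...
..BWBB
..BBBB
.....W
......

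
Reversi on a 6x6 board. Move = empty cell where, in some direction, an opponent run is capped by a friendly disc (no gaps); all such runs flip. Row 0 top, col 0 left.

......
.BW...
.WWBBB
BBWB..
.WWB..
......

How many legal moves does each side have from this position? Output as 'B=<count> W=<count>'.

Answer: B=10 W=10

Derivation:
-- B to move --
(0,1): flips 1 -> legal
(0,2): no bracket -> illegal
(0,3): flips 2 -> legal
(1,0): flips 2 -> legal
(1,3): flips 2 -> legal
(2,0): flips 2 -> legal
(4,0): flips 2 -> legal
(5,0): flips 2 -> legal
(5,1): flips 2 -> legal
(5,2): flips 1 -> legal
(5,3): flips 1 -> legal
B mobility = 10
-- W to move --
(0,0): flips 1 -> legal
(0,1): flips 1 -> legal
(0,2): no bracket -> illegal
(1,0): flips 1 -> legal
(1,3): no bracket -> illegal
(1,4): flips 1 -> legal
(1,5): flips 2 -> legal
(2,0): flips 1 -> legal
(3,4): flips 2 -> legal
(3,5): no bracket -> illegal
(4,0): flips 1 -> legal
(4,4): flips 2 -> legal
(5,2): no bracket -> illegal
(5,3): no bracket -> illegal
(5,4): flips 1 -> legal
W mobility = 10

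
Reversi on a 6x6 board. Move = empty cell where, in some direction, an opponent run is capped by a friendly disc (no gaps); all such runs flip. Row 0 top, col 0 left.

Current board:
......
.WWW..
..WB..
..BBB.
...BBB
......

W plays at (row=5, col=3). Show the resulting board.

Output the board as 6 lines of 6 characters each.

Answer: ......
.WWW..
..WW..
..BWB.
...WBB
...W..

Derivation:
Place W at (5,3); scan 8 dirs for brackets.
Dir NW: first cell '.' (not opp) -> no flip
Dir N: opp run (4,3) (3,3) (2,3) capped by W -> flip
Dir NE: opp run (4,4), next='.' -> no flip
Dir W: first cell '.' (not opp) -> no flip
Dir E: first cell '.' (not opp) -> no flip
Dir SW: edge -> no flip
Dir S: edge -> no flip
Dir SE: edge -> no flip
All flips: (2,3) (3,3) (4,3)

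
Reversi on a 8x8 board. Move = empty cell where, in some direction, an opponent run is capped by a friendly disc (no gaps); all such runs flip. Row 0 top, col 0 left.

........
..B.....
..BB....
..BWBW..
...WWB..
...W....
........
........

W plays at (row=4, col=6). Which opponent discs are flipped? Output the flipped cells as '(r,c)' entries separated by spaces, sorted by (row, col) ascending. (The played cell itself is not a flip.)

Dir NW: first cell 'W' (not opp) -> no flip
Dir N: first cell '.' (not opp) -> no flip
Dir NE: first cell '.' (not opp) -> no flip
Dir W: opp run (4,5) capped by W -> flip
Dir E: first cell '.' (not opp) -> no flip
Dir SW: first cell '.' (not opp) -> no flip
Dir S: first cell '.' (not opp) -> no flip
Dir SE: first cell '.' (not opp) -> no flip

Answer: (4,5)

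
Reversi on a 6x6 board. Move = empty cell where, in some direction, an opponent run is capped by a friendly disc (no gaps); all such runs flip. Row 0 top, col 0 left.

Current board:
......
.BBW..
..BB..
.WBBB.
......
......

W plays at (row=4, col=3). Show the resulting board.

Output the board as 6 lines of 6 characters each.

Place W at (4,3); scan 8 dirs for brackets.
Dir NW: opp run (3,2), next='.' -> no flip
Dir N: opp run (3,3) (2,3) capped by W -> flip
Dir NE: opp run (3,4), next='.' -> no flip
Dir W: first cell '.' (not opp) -> no flip
Dir E: first cell '.' (not opp) -> no flip
Dir SW: first cell '.' (not opp) -> no flip
Dir S: first cell '.' (not opp) -> no flip
Dir SE: first cell '.' (not opp) -> no flip
All flips: (2,3) (3,3)

Answer: ......
.BBW..
..BW..
.WBWB.
...W..
......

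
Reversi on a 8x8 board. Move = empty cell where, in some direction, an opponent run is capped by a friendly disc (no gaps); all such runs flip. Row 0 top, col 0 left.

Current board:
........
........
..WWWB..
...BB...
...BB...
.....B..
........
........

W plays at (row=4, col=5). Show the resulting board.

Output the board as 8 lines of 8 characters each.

Answer: ........
........
..WWWB..
...BW...
...BBW..
.....B..
........
........

Derivation:
Place W at (4,5); scan 8 dirs for brackets.
Dir NW: opp run (3,4) capped by W -> flip
Dir N: first cell '.' (not opp) -> no flip
Dir NE: first cell '.' (not opp) -> no flip
Dir W: opp run (4,4) (4,3), next='.' -> no flip
Dir E: first cell '.' (not opp) -> no flip
Dir SW: first cell '.' (not opp) -> no flip
Dir S: opp run (5,5), next='.' -> no flip
Dir SE: first cell '.' (not opp) -> no flip
All flips: (3,4)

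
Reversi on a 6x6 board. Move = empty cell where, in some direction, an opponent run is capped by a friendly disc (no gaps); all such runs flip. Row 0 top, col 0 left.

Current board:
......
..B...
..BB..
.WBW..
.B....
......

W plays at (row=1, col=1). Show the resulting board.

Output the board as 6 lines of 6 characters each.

Place W at (1,1); scan 8 dirs for brackets.
Dir NW: first cell '.' (not opp) -> no flip
Dir N: first cell '.' (not opp) -> no flip
Dir NE: first cell '.' (not opp) -> no flip
Dir W: first cell '.' (not opp) -> no flip
Dir E: opp run (1,2), next='.' -> no flip
Dir SW: first cell '.' (not opp) -> no flip
Dir S: first cell '.' (not opp) -> no flip
Dir SE: opp run (2,2) capped by W -> flip
All flips: (2,2)

Answer: ......
.WB...
..WB..
.WBW..
.B....
......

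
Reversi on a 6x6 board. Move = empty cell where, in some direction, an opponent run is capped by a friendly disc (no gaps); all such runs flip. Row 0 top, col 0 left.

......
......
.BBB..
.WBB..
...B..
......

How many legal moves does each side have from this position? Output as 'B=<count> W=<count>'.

-- B to move --
(2,0): no bracket -> illegal
(3,0): flips 1 -> legal
(4,0): flips 1 -> legal
(4,1): flips 1 -> legal
(4,2): no bracket -> illegal
B mobility = 3
-- W to move --
(1,0): no bracket -> illegal
(1,1): flips 1 -> legal
(1,2): no bracket -> illegal
(1,3): flips 1 -> legal
(1,4): no bracket -> illegal
(2,0): no bracket -> illegal
(2,4): no bracket -> illegal
(3,0): no bracket -> illegal
(3,4): flips 2 -> legal
(4,1): no bracket -> illegal
(4,2): no bracket -> illegal
(4,4): no bracket -> illegal
(5,2): no bracket -> illegal
(5,3): no bracket -> illegal
(5,4): no bracket -> illegal
W mobility = 3

Answer: B=3 W=3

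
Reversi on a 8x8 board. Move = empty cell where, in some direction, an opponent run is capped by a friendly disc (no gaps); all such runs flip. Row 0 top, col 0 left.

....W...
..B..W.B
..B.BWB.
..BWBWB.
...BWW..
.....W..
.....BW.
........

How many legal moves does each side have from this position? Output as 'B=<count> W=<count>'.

Answer: B=12 W=13

Derivation:
-- B to move --
(0,3): no bracket -> illegal
(0,5): flips 5 -> legal
(0,6): flips 1 -> legal
(1,3): no bracket -> illegal
(1,4): flips 1 -> legal
(1,6): flips 1 -> legal
(2,3): flips 1 -> legal
(4,2): flips 1 -> legal
(4,6): flips 3 -> legal
(5,3): flips 2 -> legal
(5,4): flips 2 -> legal
(5,6): flips 1 -> legal
(5,7): no bracket -> illegal
(6,4): no bracket -> illegal
(6,7): flips 1 -> legal
(7,5): no bracket -> illegal
(7,6): no bracket -> illegal
(7,7): flips 4 -> legal
B mobility = 12
-- W to move --
(0,1): no bracket -> illegal
(0,2): no bracket -> illegal
(0,3): no bracket -> illegal
(0,6): no bracket -> illegal
(0,7): no bracket -> illegal
(1,1): flips 1 -> legal
(1,3): flips 1 -> legal
(1,4): flips 2 -> legal
(1,6): no bracket -> illegal
(2,1): no bracket -> illegal
(2,3): flips 2 -> legal
(2,7): flips 2 -> legal
(3,1): flips 1 -> legal
(3,7): flips 2 -> legal
(4,1): no bracket -> illegal
(4,2): flips 1 -> legal
(4,6): no bracket -> illegal
(4,7): flips 1 -> legal
(5,2): flips 2 -> legal
(5,3): flips 1 -> legal
(5,4): no bracket -> illegal
(5,6): no bracket -> illegal
(6,4): flips 1 -> legal
(7,4): no bracket -> illegal
(7,5): flips 1 -> legal
(7,6): no bracket -> illegal
W mobility = 13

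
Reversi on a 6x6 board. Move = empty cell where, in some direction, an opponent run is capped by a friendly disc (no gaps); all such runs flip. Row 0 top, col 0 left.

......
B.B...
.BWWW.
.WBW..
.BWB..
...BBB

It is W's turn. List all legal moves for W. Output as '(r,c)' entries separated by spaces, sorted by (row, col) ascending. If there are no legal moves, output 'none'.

Answer: (0,1) (0,2) (1,1) (2,0) (4,0) (4,4) (5,0) (5,1)

Derivation:
(0,0): no bracket -> illegal
(0,1): flips 1 -> legal
(0,2): flips 1 -> legal
(0,3): no bracket -> illegal
(1,1): flips 1 -> legal
(1,3): no bracket -> illegal
(2,0): flips 1 -> legal
(3,0): no bracket -> illegal
(3,4): no bracket -> illegal
(4,0): flips 1 -> legal
(4,4): flips 1 -> legal
(4,5): no bracket -> illegal
(5,0): flips 2 -> legal
(5,1): flips 1 -> legal
(5,2): no bracket -> illegal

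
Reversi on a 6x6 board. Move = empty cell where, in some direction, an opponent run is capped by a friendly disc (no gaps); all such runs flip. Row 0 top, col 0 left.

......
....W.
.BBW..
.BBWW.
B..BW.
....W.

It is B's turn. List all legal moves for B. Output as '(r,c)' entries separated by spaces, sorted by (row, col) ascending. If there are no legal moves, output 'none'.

Answer: (0,5) (1,3) (2,4) (2,5) (3,5) (4,5) (5,5)

Derivation:
(0,3): no bracket -> illegal
(0,4): no bracket -> illegal
(0,5): flips 2 -> legal
(1,2): no bracket -> illegal
(1,3): flips 2 -> legal
(1,5): no bracket -> illegal
(2,4): flips 1 -> legal
(2,5): flips 1 -> legal
(3,5): flips 2 -> legal
(4,2): no bracket -> illegal
(4,5): flips 1 -> legal
(5,3): no bracket -> illegal
(5,5): flips 2 -> legal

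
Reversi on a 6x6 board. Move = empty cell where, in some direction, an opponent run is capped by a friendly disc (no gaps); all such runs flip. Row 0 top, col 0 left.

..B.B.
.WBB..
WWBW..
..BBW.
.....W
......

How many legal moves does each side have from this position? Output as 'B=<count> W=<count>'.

-- B to move --
(0,0): flips 1 -> legal
(0,1): no bracket -> illegal
(1,0): flips 2 -> legal
(1,4): flips 1 -> legal
(2,4): flips 1 -> legal
(2,5): no bracket -> illegal
(3,0): flips 1 -> legal
(3,1): no bracket -> illegal
(3,5): flips 1 -> legal
(4,3): no bracket -> illegal
(4,4): no bracket -> illegal
(5,4): no bracket -> illegal
(5,5): no bracket -> illegal
B mobility = 6
-- W to move --
(0,1): flips 1 -> legal
(0,3): flips 2 -> legal
(0,5): no bracket -> illegal
(1,4): flips 2 -> legal
(1,5): no bracket -> illegal
(2,4): no bracket -> illegal
(3,1): flips 2 -> legal
(4,1): flips 1 -> legal
(4,2): no bracket -> illegal
(4,3): flips 2 -> legal
(4,4): flips 2 -> legal
W mobility = 7

Answer: B=6 W=7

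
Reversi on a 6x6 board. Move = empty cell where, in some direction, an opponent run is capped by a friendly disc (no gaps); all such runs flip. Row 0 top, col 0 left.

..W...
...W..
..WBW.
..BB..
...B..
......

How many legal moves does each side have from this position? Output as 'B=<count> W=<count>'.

-- B to move --
(0,1): no bracket -> illegal
(0,3): flips 1 -> legal
(0,4): no bracket -> illegal
(1,1): flips 1 -> legal
(1,2): flips 1 -> legal
(1,4): no bracket -> illegal
(1,5): flips 1 -> legal
(2,1): flips 1 -> legal
(2,5): flips 1 -> legal
(3,1): no bracket -> illegal
(3,4): no bracket -> illegal
(3,5): no bracket -> illegal
B mobility = 6
-- W to move --
(1,2): no bracket -> illegal
(1,4): no bracket -> illegal
(2,1): no bracket -> illegal
(3,1): no bracket -> illegal
(3,4): no bracket -> illegal
(4,1): no bracket -> illegal
(4,2): flips 2 -> legal
(4,4): flips 1 -> legal
(5,2): no bracket -> illegal
(5,3): flips 3 -> legal
(5,4): no bracket -> illegal
W mobility = 3

Answer: B=6 W=3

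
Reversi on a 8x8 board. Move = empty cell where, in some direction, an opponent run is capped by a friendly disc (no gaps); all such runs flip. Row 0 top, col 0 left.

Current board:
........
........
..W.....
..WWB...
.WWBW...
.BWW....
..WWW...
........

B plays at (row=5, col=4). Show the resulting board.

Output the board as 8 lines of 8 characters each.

Answer: ........
........
..W.....
..WWB...
.WWBB...
.BBBB...
..WWW...
........

Derivation:
Place B at (5,4); scan 8 dirs for brackets.
Dir NW: first cell 'B' (not opp) -> no flip
Dir N: opp run (4,4) capped by B -> flip
Dir NE: first cell '.' (not opp) -> no flip
Dir W: opp run (5,3) (5,2) capped by B -> flip
Dir E: first cell '.' (not opp) -> no flip
Dir SW: opp run (6,3), next='.' -> no flip
Dir S: opp run (6,4), next='.' -> no flip
Dir SE: first cell '.' (not opp) -> no flip
All flips: (4,4) (5,2) (5,3)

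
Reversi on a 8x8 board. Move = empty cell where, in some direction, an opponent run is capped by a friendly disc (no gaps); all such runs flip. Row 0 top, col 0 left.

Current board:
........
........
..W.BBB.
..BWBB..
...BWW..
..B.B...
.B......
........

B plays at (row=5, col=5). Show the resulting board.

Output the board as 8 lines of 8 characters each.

Answer: ........
........
..W.BBB.
..BWBB..
...BWB..
..B.BB..
.B......
........

Derivation:
Place B at (5,5); scan 8 dirs for brackets.
Dir NW: opp run (4,4) (3,3) (2,2), next='.' -> no flip
Dir N: opp run (4,5) capped by B -> flip
Dir NE: first cell '.' (not opp) -> no flip
Dir W: first cell 'B' (not opp) -> no flip
Dir E: first cell '.' (not opp) -> no flip
Dir SW: first cell '.' (not opp) -> no flip
Dir S: first cell '.' (not opp) -> no flip
Dir SE: first cell '.' (not opp) -> no flip
All flips: (4,5)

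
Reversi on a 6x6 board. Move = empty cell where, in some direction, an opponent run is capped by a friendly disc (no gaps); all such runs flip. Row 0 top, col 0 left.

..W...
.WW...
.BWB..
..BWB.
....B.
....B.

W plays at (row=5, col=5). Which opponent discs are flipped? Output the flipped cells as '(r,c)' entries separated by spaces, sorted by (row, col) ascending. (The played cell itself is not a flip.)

Dir NW: opp run (4,4) capped by W -> flip
Dir N: first cell '.' (not opp) -> no flip
Dir NE: edge -> no flip
Dir W: opp run (5,4), next='.' -> no flip
Dir E: edge -> no flip
Dir SW: edge -> no flip
Dir S: edge -> no flip
Dir SE: edge -> no flip

Answer: (4,4)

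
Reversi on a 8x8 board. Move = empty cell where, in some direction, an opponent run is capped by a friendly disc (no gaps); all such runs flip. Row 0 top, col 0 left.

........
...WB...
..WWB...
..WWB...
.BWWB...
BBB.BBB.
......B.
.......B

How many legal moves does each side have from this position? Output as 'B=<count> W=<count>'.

-- B to move --
(0,2): flips 1 -> legal
(0,3): no bracket -> illegal
(0,4): no bracket -> illegal
(1,1): flips 2 -> legal
(1,2): flips 5 -> legal
(2,1): flips 4 -> legal
(3,1): flips 2 -> legal
(5,3): no bracket -> illegal
B mobility = 5
-- W to move --
(0,3): no bracket -> illegal
(0,4): no bracket -> illegal
(0,5): flips 1 -> legal
(1,5): flips 2 -> legal
(2,5): flips 2 -> legal
(3,0): no bracket -> illegal
(3,1): no bracket -> illegal
(3,5): flips 2 -> legal
(4,0): flips 1 -> legal
(4,5): flips 2 -> legal
(4,6): no bracket -> illegal
(4,7): no bracket -> illegal
(5,3): no bracket -> illegal
(5,7): no bracket -> illegal
(6,0): flips 1 -> legal
(6,1): flips 1 -> legal
(6,2): flips 1 -> legal
(6,3): no bracket -> illegal
(6,4): no bracket -> illegal
(6,5): flips 1 -> legal
(6,7): no bracket -> illegal
(7,5): no bracket -> illegal
(7,6): no bracket -> illegal
W mobility = 10

Answer: B=5 W=10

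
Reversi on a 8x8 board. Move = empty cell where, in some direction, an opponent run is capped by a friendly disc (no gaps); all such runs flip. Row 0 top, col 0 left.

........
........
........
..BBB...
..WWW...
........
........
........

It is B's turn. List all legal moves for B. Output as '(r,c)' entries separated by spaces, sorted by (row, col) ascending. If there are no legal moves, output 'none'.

Answer: (5,1) (5,2) (5,3) (5,4) (5,5)

Derivation:
(3,1): no bracket -> illegal
(3,5): no bracket -> illegal
(4,1): no bracket -> illegal
(4,5): no bracket -> illegal
(5,1): flips 1 -> legal
(5,2): flips 2 -> legal
(5,3): flips 1 -> legal
(5,4): flips 2 -> legal
(5,5): flips 1 -> legal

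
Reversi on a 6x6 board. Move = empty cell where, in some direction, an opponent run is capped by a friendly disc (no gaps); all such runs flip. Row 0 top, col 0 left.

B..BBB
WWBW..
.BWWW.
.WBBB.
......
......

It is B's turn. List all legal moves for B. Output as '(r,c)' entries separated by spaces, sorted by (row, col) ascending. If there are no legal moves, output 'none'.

(0,1): flips 1 -> legal
(0,2): no bracket -> illegal
(1,4): flips 3 -> legal
(1,5): flips 1 -> legal
(2,0): flips 1 -> legal
(2,5): flips 3 -> legal
(3,0): flips 1 -> legal
(3,5): no bracket -> illegal
(4,0): flips 3 -> legal
(4,1): flips 1 -> legal
(4,2): no bracket -> illegal

Answer: (0,1) (1,4) (1,5) (2,0) (2,5) (3,0) (4,0) (4,1)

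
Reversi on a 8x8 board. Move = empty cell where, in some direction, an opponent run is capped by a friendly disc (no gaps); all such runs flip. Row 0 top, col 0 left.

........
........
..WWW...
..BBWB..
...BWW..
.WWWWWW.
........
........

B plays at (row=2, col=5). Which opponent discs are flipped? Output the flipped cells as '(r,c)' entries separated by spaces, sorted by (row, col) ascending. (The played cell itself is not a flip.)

Answer: (3,4)

Derivation:
Dir NW: first cell '.' (not opp) -> no flip
Dir N: first cell '.' (not opp) -> no flip
Dir NE: first cell '.' (not opp) -> no flip
Dir W: opp run (2,4) (2,3) (2,2), next='.' -> no flip
Dir E: first cell '.' (not opp) -> no flip
Dir SW: opp run (3,4) capped by B -> flip
Dir S: first cell 'B' (not opp) -> no flip
Dir SE: first cell '.' (not opp) -> no flip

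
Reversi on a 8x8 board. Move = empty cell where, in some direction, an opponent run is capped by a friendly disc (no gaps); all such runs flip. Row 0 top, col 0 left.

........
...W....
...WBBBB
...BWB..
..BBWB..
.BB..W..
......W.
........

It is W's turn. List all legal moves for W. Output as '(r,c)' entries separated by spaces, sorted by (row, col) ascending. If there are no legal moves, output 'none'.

(1,4): flips 1 -> legal
(1,5): flips 3 -> legal
(1,6): flips 1 -> legal
(1,7): flips 2 -> legal
(2,2): flips 1 -> legal
(3,1): no bracket -> illegal
(3,2): flips 1 -> legal
(3,6): flips 1 -> legal
(3,7): no bracket -> illegal
(4,0): no bracket -> illegal
(4,1): flips 2 -> legal
(4,6): flips 3 -> legal
(5,0): no bracket -> illegal
(5,3): flips 2 -> legal
(5,4): no bracket -> illegal
(5,6): flips 1 -> legal
(6,0): no bracket -> illegal
(6,1): flips 2 -> legal
(6,2): no bracket -> illegal
(6,3): no bracket -> illegal

Answer: (1,4) (1,5) (1,6) (1,7) (2,2) (3,2) (3,6) (4,1) (4,6) (5,3) (5,6) (6,1)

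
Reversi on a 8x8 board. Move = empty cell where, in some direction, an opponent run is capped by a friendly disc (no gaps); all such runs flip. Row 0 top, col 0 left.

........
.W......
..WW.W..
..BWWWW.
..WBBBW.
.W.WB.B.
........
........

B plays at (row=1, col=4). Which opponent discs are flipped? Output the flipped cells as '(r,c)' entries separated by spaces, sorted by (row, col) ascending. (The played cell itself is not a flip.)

Answer: (2,3)

Derivation:
Dir NW: first cell '.' (not opp) -> no flip
Dir N: first cell '.' (not opp) -> no flip
Dir NE: first cell '.' (not opp) -> no flip
Dir W: first cell '.' (not opp) -> no flip
Dir E: first cell '.' (not opp) -> no flip
Dir SW: opp run (2,3) capped by B -> flip
Dir S: first cell '.' (not opp) -> no flip
Dir SE: opp run (2,5) (3,6), next='.' -> no flip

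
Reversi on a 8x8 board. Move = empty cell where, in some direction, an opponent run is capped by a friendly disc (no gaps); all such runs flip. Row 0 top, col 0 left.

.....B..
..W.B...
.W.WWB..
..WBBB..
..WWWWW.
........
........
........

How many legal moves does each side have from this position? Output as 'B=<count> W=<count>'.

-- B to move --
(0,1): flips 2 -> legal
(0,2): no bracket -> illegal
(0,3): no bracket -> illegal
(1,0): no bracket -> illegal
(1,1): no bracket -> illegal
(1,3): flips 2 -> legal
(1,5): flips 1 -> legal
(2,0): no bracket -> illegal
(2,2): flips 2 -> legal
(3,0): no bracket -> illegal
(3,1): flips 1 -> legal
(3,6): no bracket -> illegal
(3,7): no bracket -> illegal
(4,1): flips 2 -> legal
(4,7): no bracket -> illegal
(5,1): flips 1 -> legal
(5,2): flips 1 -> legal
(5,3): flips 2 -> legal
(5,4): flips 1 -> legal
(5,5): flips 2 -> legal
(5,6): flips 1 -> legal
(5,7): flips 1 -> legal
B mobility = 13
-- W to move --
(0,3): no bracket -> illegal
(0,4): flips 1 -> legal
(0,6): no bracket -> illegal
(1,3): no bracket -> illegal
(1,5): flips 2 -> legal
(1,6): flips 2 -> legal
(2,2): flips 1 -> legal
(2,6): flips 2 -> legal
(3,6): flips 3 -> legal
W mobility = 6

Answer: B=13 W=6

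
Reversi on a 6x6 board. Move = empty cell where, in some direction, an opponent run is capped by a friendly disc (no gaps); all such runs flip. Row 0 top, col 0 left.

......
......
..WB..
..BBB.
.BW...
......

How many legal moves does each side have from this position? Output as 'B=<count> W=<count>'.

-- B to move --
(1,1): flips 1 -> legal
(1,2): flips 1 -> legal
(1,3): no bracket -> illegal
(2,1): flips 1 -> legal
(3,1): no bracket -> illegal
(4,3): flips 1 -> legal
(5,1): flips 1 -> legal
(5,2): flips 1 -> legal
(5,3): no bracket -> illegal
B mobility = 6
-- W to move --
(1,2): no bracket -> illegal
(1,3): no bracket -> illegal
(1,4): no bracket -> illegal
(2,1): no bracket -> illegal
(2,4): flips 2 -> legal
(2,5): no bracket -> illegal
(3,0): no bracket -> illegal
(3,1): no bracket -> illegal
(3,5): no bracket -> illegal
(4,0): flips 1 -> legal
(4,3): no bracket -> illegal
(4,4): flips 1 -> legal
(4,5): no bracket -> illegal
(5,0): no bracket -> illegal
(5,1): no bracket -> illegal
(5,2): no bracket -> illegal
W mobility = 3

Answer: B=6 W=3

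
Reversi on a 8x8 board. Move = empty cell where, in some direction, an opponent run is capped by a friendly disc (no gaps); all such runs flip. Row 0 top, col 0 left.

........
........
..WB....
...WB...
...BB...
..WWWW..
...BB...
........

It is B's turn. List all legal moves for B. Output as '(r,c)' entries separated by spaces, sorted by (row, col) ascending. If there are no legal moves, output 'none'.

(1,1): flips 2 -> legal
(1,2): no bracket -> illegal
(1,3): no bracket -> illegal
(2,1): flips 1 -> legal
(2,4): no bracket -> illegal
(3,1): no bracket -> illegal
(3,2): flips 1 -> legal
(4,1): flips 1 -> legal
(4,2): flips 1 -> legal
(4,5): flips 1 -> legal
(4,6): flips 1 -> legal
(5,1): no bracket -> illegal
(5,6): no bracket -> illegal
(6,1): flips 1 -> legal
(6,2): flips 1 -> legal
(6,5): flips 1 -> legal
(6,6): flips 1 -> legal

Answer: (1,1) (2,1) (3,2) (4,1) (4,2) (4,5) (4,6) (6,1) (6,2) (6,5) (6,6)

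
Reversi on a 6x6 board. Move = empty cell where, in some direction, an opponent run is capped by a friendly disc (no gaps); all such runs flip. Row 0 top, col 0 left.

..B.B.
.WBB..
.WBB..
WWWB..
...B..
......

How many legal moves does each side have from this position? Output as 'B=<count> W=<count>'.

-- B to move --
(0,0): flips 1 -> legal
(0,1): no bracket -> illegal
(1,0): flips 3 -> legal
(2,0): flips 2 -> legal
(4,0): flips 1 -> legal
(4,1): flips 1 -> legal
(4,2): flips 1 -> legal
B mobility = 6
-- W to move --
(0,1): no bracket -> illegal
(0,3): flips 1 -> legal
(0,5): no bracket -> illegal
(1,4): flips 3 -> legal
(1,5): no bracket -> illegal
(2,4): flips 2 -> legal
(3,4): flips 1 -> legal
(4,2): no bracket -> illegal
(4,4): flips 2 -> legal
(5,2): no bracket -> illegal
(5,3): no bracket -> illegal
(5,4): flips 1 -> legal
W mobility = 6

Answer: B=6 W=6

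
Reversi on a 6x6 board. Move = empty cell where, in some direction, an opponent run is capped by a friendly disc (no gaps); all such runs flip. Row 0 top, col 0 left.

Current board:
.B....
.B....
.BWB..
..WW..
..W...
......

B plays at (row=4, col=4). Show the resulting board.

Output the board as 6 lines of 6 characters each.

Place B at (4,4); scan 8 dirs for brackets.
Dir NW: opp run (3,3) (2,2) capped by B -> flip
Dir N: first cell '.' (not opp) -> no flip
Dir NE: first cell '.' (not opp) -> no flip
Dir W: first cell '.' (not opp) -> no flip
Dir E: first cell '.' (not opp) -> no flip
Dir SW: first cell '.' (not opp) -> no flip
Dir S: first cell '.' (not opp) -> no flip
Dir SE: first cell '.' (not opp) -> no flip
All flips: (2,2) (3,3)

Answer: .B....
.B....
.BBB..
..WB..
..W.B.
......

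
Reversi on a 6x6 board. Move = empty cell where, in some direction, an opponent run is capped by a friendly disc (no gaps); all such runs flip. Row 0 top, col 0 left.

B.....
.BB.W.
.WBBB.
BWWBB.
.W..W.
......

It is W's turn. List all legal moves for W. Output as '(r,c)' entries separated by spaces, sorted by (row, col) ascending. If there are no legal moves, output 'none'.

Answer: (0,1) (0,2) (0,3) (1,3) (2,5) (3,5)

Derivation:
(0,1): flips 1 -> legal
(0,2): flips 2 -> legal
(0,3): flips 1 -> legal
(1,0): no bracket -> illegal
(1,3): flips 1 -> legal
(1,5): no bracket -> illegal
(2,0): no bracket -> illegal
(2,5): flips 3 -> legal
(3,5): flips 2 -> legal
(4,0): no bracket -> illegal
(4,2): no bracket -> illegal
(4,3): no bracket -> illegal
(4,5): no bracket -> illegal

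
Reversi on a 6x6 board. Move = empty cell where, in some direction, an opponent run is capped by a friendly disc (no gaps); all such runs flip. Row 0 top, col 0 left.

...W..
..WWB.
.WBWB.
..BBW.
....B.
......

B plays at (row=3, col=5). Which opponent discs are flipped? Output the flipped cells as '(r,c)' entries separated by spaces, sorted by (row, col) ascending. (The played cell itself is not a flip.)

Dir NW: first cell 'B' (not opp) -> no flip
Dir N: first cell '.' (not opp) -> no flip
Dir NE: edge -> no flip
Dir W: opp run (3,4) capped by B -> flip
Dir E: edge -> no flip
Dir SW: first cell 'B' (not opp) -> no flip
Dir S: first cell '.' (not opp) -> no flip
Dir SE: edge -> no flip

Answer: (3,4)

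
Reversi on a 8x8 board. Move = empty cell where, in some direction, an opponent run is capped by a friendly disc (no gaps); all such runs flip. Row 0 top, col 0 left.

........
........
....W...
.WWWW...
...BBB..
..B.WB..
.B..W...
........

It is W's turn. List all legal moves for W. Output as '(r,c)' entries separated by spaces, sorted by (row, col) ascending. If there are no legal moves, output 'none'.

(3,5): no bracket -> illegal
(3,6): flips 1 -> legal
(4,1): no bracket -> illegal
(4,2): no bracket -> illegal
(4,6): flips 1 -> legal
(5,0): no bracket -> illegal
(5,1): no bracket -> illegal
(5,3): flips 1 -> legal
(5,6): flips 2 -> legal
(6,0): no bracket -> illegal
(6,2): no bracket -> illegal
(6,3): no bracket -> illegal
(6,5): no bracket -> illegal
(6,6): flips 2 -> legal
(7,0): flips 3 -> legal
(7,1): no bracket -> illegal
(7,2): no bracket -> illegal

Answer: (3,6) (4,6) (5,3) (5,6) (6,6) (7,0)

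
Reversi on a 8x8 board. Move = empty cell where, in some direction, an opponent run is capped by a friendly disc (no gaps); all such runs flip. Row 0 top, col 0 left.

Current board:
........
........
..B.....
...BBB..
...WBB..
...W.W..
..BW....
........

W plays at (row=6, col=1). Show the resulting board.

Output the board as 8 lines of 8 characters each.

Place W at (6,1); scan 8 dirs for brackets.
Dir NW: first cell '.' (not opp) -> no flip
Dir N: first cell '.' (not opp) -> no flip
Dir NE: first cell '.' (not opp) -> no flip
Dir W: first cell '.' (not opp) -> no flip
Dir E: opp run (6,2) capped by W -> flip
Dir SW: first cell '.' (not opp) -> no flip
Dir S: first cell '.' (not opp) -> no flip
Dir SE: first cell '.' (not opp) -> no flip
All flips: (6,2)

Answer: ........
........
..B.....
...BBB..
...WBB..
...W.W..
.WWW....
........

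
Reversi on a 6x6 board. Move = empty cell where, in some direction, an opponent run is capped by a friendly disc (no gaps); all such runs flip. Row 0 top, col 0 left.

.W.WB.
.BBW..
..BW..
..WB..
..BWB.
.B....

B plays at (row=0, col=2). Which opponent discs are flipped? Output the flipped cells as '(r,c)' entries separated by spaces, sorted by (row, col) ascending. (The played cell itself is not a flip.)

Dir NW: edge -> no flip
Dir N: edge -> no flip
Dir NE: edge -> no flip
Dir W: opp run (0,1), next='.' -> no flip
Dir E: opp run (0,3) capped by B -> flip
Dir SW: first cell 'B' (not opp) -> no flip
Dir S: first cell 'B' (not opp) -> no flip
Dir SE: opp run (1,3), next='.' -> no flip

Answer: (0,3)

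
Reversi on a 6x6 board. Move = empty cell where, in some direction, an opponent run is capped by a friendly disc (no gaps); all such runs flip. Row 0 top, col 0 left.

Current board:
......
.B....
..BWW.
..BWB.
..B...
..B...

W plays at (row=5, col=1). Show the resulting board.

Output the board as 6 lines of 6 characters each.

Place W at (5,1); scan 8 dirs for brackets.
Dir NW: first cell '.' (not opp) -> no flip
Dir N: first cell '.' (not opp) -> no flip
Dir NE: opp run (4,2) capped by W -> flip
Dir W: first cell '.' (not opp) -> no flip
Dir E: opp run (5,2), next='.' -> no flip
Dir SW: edge -> no flip
Dir S: edge -> no flip
Dir SE: edge -> no flip
All flips: (4,2)

Answer: ......
.B....
..BWW.
..BWB.
..W...
.WB...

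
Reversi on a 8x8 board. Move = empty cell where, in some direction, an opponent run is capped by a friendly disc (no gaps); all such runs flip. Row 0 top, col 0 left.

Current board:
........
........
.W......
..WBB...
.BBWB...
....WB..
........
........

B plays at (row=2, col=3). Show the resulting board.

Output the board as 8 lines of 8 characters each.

Place B at (2,3); scan 8 dirs for brackets.
Dir NW: first cell '.' (not opp) -> no flip
Dir N: first cell '.' (not opp) -> no flip
Dir NE: first cell '.' (not opp) -> no flip
Dir W: first cell '.' (not opp) -> no flip
Dir E: first cell '.' (not opp) -> no flip
Dir SW: opp run (3,2) capped by B -> flip
Dir S: first cell 'B' (not opp) -> no flip
Dir SE: first cell 'B' (not opp) -> no flip
All flips: (3,2)

Answer: ........
........
.W.B....
..BBB...
.BBWB...
....WB..
........
........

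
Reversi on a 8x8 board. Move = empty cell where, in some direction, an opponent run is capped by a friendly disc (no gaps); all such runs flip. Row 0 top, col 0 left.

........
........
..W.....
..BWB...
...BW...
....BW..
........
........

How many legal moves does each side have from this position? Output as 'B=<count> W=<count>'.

-- B to move --
(1,1): no bracket -> illegal
(1,2): flips 1 -> legal
(1,3): no bracket -> illegal
(2,1): no bracket -> illegal
(2,3): flips 1 -> legal
(2,4): no bracket -> illegal
(3,1): no bracket -> illegal
(3,5): no bracket -> illegal
(4,2): no bracket -> illegal
(4,5): flips 1 -> legal
(4,6): no bracket -> illegal
(5,3): no bracket -> illegal
(5,6): flips 1 -> legal
(6,4): no bracket -> illegal
(6,5): no bracket -> illegal
(6,6): no bracket -> illegal
B mobility = 4
-- W to move --
(2,1): no bracket -> illegal
(2,3): no bracket -> illegal
(2,4): flips 1 -> legal
(2,5): no bracket -> illegal
(3,1): flips 1 -> legal
(3,5): flips 1 -> legal
(4,1): no bracket -> illegal
(4,2): flips 2 -> legal
(4,5): no bracket -> illegal
(5,2): no bracket -> illegal
(5,3): flips 2 -> legal
(6,3): no bracket -> illegal
(6,4): flips 1 -> legal
(6,5): no bracket -> illegal
W mobility = 6

Answer: B=4 W=6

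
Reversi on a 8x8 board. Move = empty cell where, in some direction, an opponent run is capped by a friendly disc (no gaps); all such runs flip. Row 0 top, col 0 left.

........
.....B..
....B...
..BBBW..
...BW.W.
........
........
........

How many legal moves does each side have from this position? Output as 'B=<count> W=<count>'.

Answer: B=5 W=5

Derivation:
-- B to move --
(2,5): no bracket -> illegal
(2,6): no bracket -> illegal
(3,6): flips 1 -> legal
(3,7): no bracket -> illegal
(4,5): flips 1 -> legal
(4,7): no bracket -> illegal
(5,3): no bracket -> illegal
(5,4): flips 1 -> legal
(5,5): flips 1 -> legal
(5,6): no bracket -> illegal
(5,7): flips 2 -> legal
B mobility = 5
-- W to move --
(0,4): no bracket -> illegal
(0,5): no bracket -> illegal
(0,6): no bracket -> illegal
(1,3): flips 1 -> legal
(1,4): flips 2 -> legal
(1,6): no bracket -> illegal
(2,1): no bracket -> illegal
(2,2): flips 1 -> legal
(2,3): no bracket -> illegal
(2,5): no bracket -> illegal
(2,6): no bracket -> illegal
(3,1): flips 3 -> legal
(4,1): no bracket -> illegal
(4,2): flips 1 -> legal
(4,5): no bracket -> illegal
(5,2): no bracket -> illegal
(5,3): no bracket -> illegal
(5,4): no bracket -> illegal
W mobility = 5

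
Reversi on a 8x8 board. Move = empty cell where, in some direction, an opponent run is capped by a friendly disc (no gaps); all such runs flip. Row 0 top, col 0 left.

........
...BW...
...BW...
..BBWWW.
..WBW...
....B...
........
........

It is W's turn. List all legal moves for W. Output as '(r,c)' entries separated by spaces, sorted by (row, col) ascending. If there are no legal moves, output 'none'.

(0,2): flips 1 -> legal
(0,3): no bracket -> illegal
(0,4): no bracket -> illegal
(1,2): flips 2 -> legal
(2,1): no bracket -> illegal
(2,2): flips 3 -> legal
(3,1): flips 2 -> legal
(4,1): flips 2 -> legal
(4,5): no bracket -> illegal
(5,2): flips 1 -> legal
(5,3): no bracket -> illegal
(5,5): no bracket -> illegal
(6,3): no bracket -> illegal
(6,4): flips 1 -> legal
(6,5): no bracket -> illegal

Answer: (0,2) (1,2) (2,2) (3,1) (4,1) (5,2) (6,4)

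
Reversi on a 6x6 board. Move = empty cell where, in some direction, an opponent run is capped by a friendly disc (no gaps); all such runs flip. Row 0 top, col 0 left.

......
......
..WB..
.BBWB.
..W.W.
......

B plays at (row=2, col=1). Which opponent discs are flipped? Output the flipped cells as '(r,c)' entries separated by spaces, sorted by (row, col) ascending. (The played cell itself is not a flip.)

Answer: (2,2)

Derivation:
Dir NW: first cell '.' (not opp) -> no flip
Dir N: first cell '.' (not opp) -> no flip
Dir NE: first cell '.' (not opp) -> no flip
Dir W: first cell '.' (not opp) -> no flip
Dir E: opp run (2,2) capped by B -> flip
Dir SW: first cell '.' (not opp) -> no flip
Dir S: first cell 'B' (not opp) -> no flip
Dir SE: first cell 'B' (not opp) -> no flip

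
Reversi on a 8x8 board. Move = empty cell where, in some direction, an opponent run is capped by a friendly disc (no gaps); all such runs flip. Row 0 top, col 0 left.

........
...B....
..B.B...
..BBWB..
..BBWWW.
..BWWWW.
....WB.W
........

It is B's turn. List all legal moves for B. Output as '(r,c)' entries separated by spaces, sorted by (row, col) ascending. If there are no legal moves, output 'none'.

Answer: (2,5) (4,7) (5,7) (6,2) (6,3) (6,6) (7,4) (7,5)

Derivation:
(2,3): no bracket -> illegal
(2,5): flips 1 -> legal
(3,6): no bracket -> illegal
(3,7): no bracket -> illegal
(4,7): flips 4 -> legal
(5,7): flips 5 -> legal
(6,2): flips 2 -> legal
(6,3): flips 2 -> legal
(6,6): flips 2 -> legal
(7,3): no bracket -> illegal
(7,4): flips 4 -> legal
(7,5): flips 2 -> legal
(7,6): no bracket -> illegal
(7,7): no bracket -> illegal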